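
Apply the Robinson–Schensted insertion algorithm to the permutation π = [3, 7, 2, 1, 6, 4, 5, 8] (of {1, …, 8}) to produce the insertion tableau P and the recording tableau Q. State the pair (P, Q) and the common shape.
P = [1, 4, 5, 8] / [2, 6] / [3, 7];  Q = [1, 2, 7, 8] / [3, 5] / [4, 6];  common shape = (4, 2, 2)

Row-insert the values π_1, π_2, … into P one at a time, bumping the leftmost entry strictly greater than the inserted value down to the next row. The recording tableau Q records, in position (i, j), the step at which that cell was added to P.
  Insert 3 (step 1): P = [3];  Q = [1]
  Insert 7 (step 2): P = [3, 7];  Q = [1, 2]
  Insert 2 (step 3): P = [2, 7] / [3];  Q = [1, 2] / [3]
  Insert 1 (step 4): P = [1, 7] / [2] / [3];  Q = [1, 2] / [3] / [4]
  Insert 6 (step 5): P = [1, 6] / [2, 7] / [3];  Q = [1, 2] / [3, 5] / [4]
  Insert 4 (step 6): P = [1, 4] / [2, 6] / [3, 7];  Q = [1, 2] / [3, 5] / [4, 6]
  Insert 5 (step 7): P = [1, 4, 5] / [2, 6] / [3, 7];  Q = [1, 2, 7] / [3, 5] / [4, 6]
  Insert 8 (step 8): P = [1, 4, 5, 8] / [2, 6] / [3, 7];  Q = [1, 2, 7, 8] / [3, 5] / [4, 6]
Final shape: (4, 2, 2).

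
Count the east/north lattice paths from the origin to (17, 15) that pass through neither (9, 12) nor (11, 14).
Number of paths = 498367530

Inclusion–exclusion. Total paths: C(32, 17) = 565722720. Through P₁: C(21, 9)·C(11, 8) = 48498450. Through P₂: C(25, 11)·C(7, 6) = 31201800. Since P₁ is strictly southwest of P₂, a monotone path through both must visit P₁ then P₂; paths through both = C(21, 9)·C(4, 2)·C(7, 6) = 12345060. Avoid both = 565722720 − 48498450 − 31201800 + 12345060 = 498367530.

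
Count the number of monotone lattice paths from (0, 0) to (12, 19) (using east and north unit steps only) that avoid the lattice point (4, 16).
Number of paths = 140321100

Total paths from (0, 0) to (12, 19): C(31, 12) = 141120525. Paths through (4, 16): (paths (0, 0) → (4, 16)) × (paths (4, 16) → (12, 19)) = C(20, 4) · C(11, 8) = 4845 · 165 = 799425. Avoidance count = 141120525 − 799425 = 140321100.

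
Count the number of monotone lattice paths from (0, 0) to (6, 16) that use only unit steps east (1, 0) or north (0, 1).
Number of paths = 74613

A monotone lattice path from (0, 0) to (6, 16) consists of 6 east steps and 16 north steps in some order, so it is determined by which 6 of the 22 steps are east. The count is C(22, 6) = 74613.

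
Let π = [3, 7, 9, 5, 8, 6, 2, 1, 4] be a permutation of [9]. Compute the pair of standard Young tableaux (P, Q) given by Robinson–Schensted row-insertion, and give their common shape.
P = [1, 4, 6] / [2, 5] / [3, 8] / [7] / [9];  Q = [1, 2, 3] / [4, 5] / [6, 9] / [7] / [8];  common shape = (3, 2, 2, 1, 1)

Row-insert the values π_1, π_2, … into P one at a time, bumping the leftmost entry strictly greater than the inserted value down to the next row. The recording tableau Q records, in position (i, j), the step at which that cell was added to P.
  Insert 3 (step 1): P = [3];  Q = [1]
  Insert 7 (step 2): P = [3, 7];  Q = [1, 2]
  Insert 9 (step 3): P = [3, 7, 9];  Q = [1, 2, 3]
  Insert 5 (step 4): P = [3, 5, 9] / [7];  Q = [1, 2, 3] / [4]
  Insert 8 (step 5): P = [3, 5, 8] / [7, 9];  Q = [1, 2, 3] / [4, 5]
  Insert 6 (step 6): P = [3, 5, 6] / [7, 8] / [9];  Q = [1, 2, 3] / [4, 5] / [6]
  Insert 2 (step 7): P = [2, 5, 6] / [3, 8] / [7] / [9];  Q = [1, 2, 3] / [4, 5] / [6] / [7]
  Insert 1 (step 8): P = [1, 5, 6] / [2, 8] / [3] / [7] / [9];  Q = [1, 2, 3] / [4, 5] / [6] / [7] / [8]
  Insert 4 (step 9): P = [1, 4, 6] / [2, 5] / [3, 8] / [7] / [9];  Q = [1, 2, 3] / [4, 5] / [6, 9] / [7] / [8]
Final shape: (3, 2, 2, 1, 1).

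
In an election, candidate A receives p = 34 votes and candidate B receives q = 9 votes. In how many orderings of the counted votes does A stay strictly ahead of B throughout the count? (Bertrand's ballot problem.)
Strict-lead orderings = 327861625

Total orderings of the 43 votes with 34 for A: C(43, 34) = 563921995. By the Bertrand ballot formula (Cycle Lemma / reflection principle), the number of orderings in which A is strictly ahead of B throughout is (p − q)/(p + q) · C(p + q, p) = (34 − 9)/(34 + 9) · 563921995 = 327861625.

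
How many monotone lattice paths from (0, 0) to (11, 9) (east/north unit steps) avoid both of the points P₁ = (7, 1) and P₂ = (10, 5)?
Number of paths = 150385

Inclusion–exclusion. Total paths: C(20, 11) = 167960. Through P₁: C(8, 7)·C(12, 4) = 3960. Through P₂: C(15, 10)·C(5, 1) = 15015. Since P₁ is strictly southwest of P₂, a monotone path through both must visit P₁ then P₂; paths through both = C(8, 7)·C(7, 3)·C(5, 1) = 1400. Avoid both = 167960 − 3960 − 15015 + 1400 = 150385.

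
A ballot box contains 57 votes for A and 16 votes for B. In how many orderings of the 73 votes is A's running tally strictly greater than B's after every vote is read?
Strict-lead orderings = 2960850980855604

Total orderings of the 73 votes with 57 for A: C(73, 57) = 5271759063474612. By the Bertrand ballot formula (Cycle Lemma / reflection principle), the number of orderings in which A is strictly ahead of B throughout is (p − q)/(p + q) · C(p + q, p) = (57 − 16)/(57 + 16) · 5271759063474612 = 2960850980855604.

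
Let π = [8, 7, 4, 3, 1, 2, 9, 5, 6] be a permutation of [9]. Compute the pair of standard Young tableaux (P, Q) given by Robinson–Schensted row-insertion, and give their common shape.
P = [1, 2, 5, 6] / [3, 9] / [4] / [7] / [8];  Q = [1, 6, 7, 9] / [2, 8] / [3] / [4] / [5];  common shape = (4, 2, 1, 1, 1)

Row-insert the values π_1, π_2, … into P one at a time, bumping the leftmost entry strictly greater than the inserted value down to the next row. The recording tableau Q records, in position (i, j), the step at which that cell was added to P.
  Insert 8 (step 1): P = [8];  Q = [1]
  Insert 7 (step 2): P = [7] / [8];  Q = [1] / [2]
  Insert 4 (step 3): P = [4] / [7] / [8];  Q = [1] / [2] / [3]
  Insert 3 (step 4): P = [3] / [4] / [7] / [8];  Q = [1] / [2] / [3] / [4]
  Insert 1 (step 5): P = [1] / [3] / [4] / [7] / [8];  Q = [1] / [2] / [3] / [4] / [5]
  Insert 2 (step 6): P = [1, 2] / [3] / [4] / [7] / [8];  Q = [1, 6] / [2] / [3] / [4] / [5]
  Insert 9 (step 7): P = [1, 2, 9] / [3] / [4] / [7] / [8];  Q = [1, 6, 7] / [2] / [3] / [4] / [5]
  Insert 5 (step 8): P = [1, 2, 5] / [3, 9] / [4] / [7] / [8];  Q = [1, 6, 7] / [2, 8] / [3] / [4] / [5]
  Insert 6 (step 9): P = [1, 2, 5, 6] / [3, 9] / [4] / [7] / [8];  Q = [1, 6, 7, 9] / [2, 8] / [3] / [4] / [5]
Final shape: (4, 2, 1, 1, 1).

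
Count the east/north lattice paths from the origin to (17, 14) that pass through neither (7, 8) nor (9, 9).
Number of paths = 175922640

Inclusion–exclusion. Total paths: C(31, 17) = 265182525. Through P₁: C(15, 7)·C(16, 10) = 51531480. Through P₂: C(18, 9)·C(13, 8) = 62573940. Since P₁ is strictly southwest of P₂, a monotone path through both must visit P₁ then P₂; paths through both = C(15, 7)·C(3, 2)·C(13, 8) = 24845535. Avoid both = 265182525 − 51531480 − 62573940 + 24845535 = 175922640.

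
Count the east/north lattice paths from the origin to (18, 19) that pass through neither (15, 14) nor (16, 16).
Number of paths = 9645300240

Inclusion–exclusion. Total paths: C(37, 18) = 17672631900. Through P₁: C(29, 15)·C(8, 3) = 4343290560. Through P₂: C(32, 16)·C(5, 2) = 6010803900. Since P₁ is strictly southwest of P₂, a monotone path through both must visit P₁ then P₂; paths through both = C(29, 15)·C(3, 1)·C(5, 2) = 2326762800. Avoid both = 17672631900 − 4343290560 − 6010803900 + 2326762800 = 9645300240.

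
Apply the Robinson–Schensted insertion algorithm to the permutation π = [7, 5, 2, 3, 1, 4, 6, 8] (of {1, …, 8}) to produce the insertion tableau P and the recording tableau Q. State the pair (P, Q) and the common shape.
P = [1, 3, 4, 6, 8] / [2] / [5] / [7];  Q = [1, 4, 6, 7, 8] / [2] / [3] / [5];  common shape = (5, 1, 1, 1)

Row-insert the values π_1, π_2, … into P one at a time, bumping the leftmost entry strictly greater than the inserted value down to the next row. The recording tableau Q records, in position (i, j), the step at which that cell was added to P.
  Insert 7 (step 1): P = [7];  Q = [1]
  Insert 5 (step 2): P = [5] / [7];  Q = [1] / [2]
  Insert 2 (step 3): P = [2] / [5] / [7];  Q = [1] / [2] / [3]
  Insert 3 (step 4): P = [2, 3] / [5] / [7];  Q = [1, 4] / [2] / [3]
  Insert 1 (step 5): P = [1, 3] / [2] / [5] / [7];  Q = [1, 4] / [2] / [3] / [5]
  Insert 4 (step 6): P = [1, 3, 4] / [2] / [5] / [7];  Q = [1, 4, 6] / [2] / [3] / [5]
  Insert 6 (step 7): P = [1, 3, 4, 6] / [2] / [5] / [7];  Q = [1, 4, 6, 7] / [2] / [3] / [5]
  Insert 8 (step 8): P = [1, 3, 4, 6, 8] / [2] / [5] / [7];  Q = [1, 4, 6, 7, 8] / [2] / [3] / [5]
Final shape: (5, 1, 1, 1).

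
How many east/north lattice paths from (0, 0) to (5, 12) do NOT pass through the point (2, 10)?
Number of paths = 5528

Total paths from (0, 0) to (5, 12): C(17, 5) = 6188. Paths through (2, 10): (paths (0, 0) → (2, 10)) × (paths (2, 10) → (5, 12)) = C(12, 2) · C(5, 3) = 66 · 10 = 660. Avoidance count = 6188 − 660 = 5528.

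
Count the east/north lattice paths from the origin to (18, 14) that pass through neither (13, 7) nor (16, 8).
Number of paths = 398128812

Inclusion–exclusion. Total paths: C(32, 18) = 471435600. Through P₁: C(20, 13)·C(12, 5) = 61395840. Through P₂: C(24, 16)·C(8, 2) = 20593188. Since P₁ is strictly southwest of P₂, a monotone path through both must visit P₁ then P₂; paths through both = C(20, 13)·C(4, 3)·C(8, 2) = 8682240. Avoid both = 471435600 − 61395840 − 20593188 + 8682240 = 398128812.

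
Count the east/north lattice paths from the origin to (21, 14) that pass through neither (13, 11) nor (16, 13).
Number of paths = 1650680790

Inclusion–exclusion. Total paths: C(35, 21) = 2319959400. Through P₁: C(24, 13)·C(11, 8) = 411863760. Through P₂: C(29, 16)·C(6, 5) = 407183490. Since P₁ is strictly southwest of P₂, a monotone path through both must visit P₁ then P₂; paths through both = C(24, 13)·C(5, 3)·C(6, 5) = 149768640. Avoid both = 2319959400 − 411863760 − 407183490 + 149768640 = 1650680790.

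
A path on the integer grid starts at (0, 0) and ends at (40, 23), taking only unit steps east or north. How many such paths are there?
Number of paths = 93993414551124795

A monotone lattice path from (0, 0) to (40, 23) consists of 40 east steps and 23 north steps in some order, so it is determined by which 40 of the 63 steps are east. The count is C(63, 40) = 93993414551124795.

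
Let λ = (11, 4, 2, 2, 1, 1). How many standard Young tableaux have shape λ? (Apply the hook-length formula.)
# SYT of shape (11, 4, 2, 2, 1, 1) = 84611142

Hook-length formula: f^λ = n! / Π hook(c), product over all cells c of the Young diagram. For λ = (11, 4, 2, 2, 1, 1), n = 21 boxes. Hook lengths by row (left-to-right, top-to-bottom): [16, 13, 10, 9, 7, 6, 5, 4, 3, 2, 1]; [8, 5, 2, 1]; [5, 2]; [4, 1]; [2]; [1]. Product of hooks = 603832320000. So f^λ = 21! / 603832320000 = 51090942171709440000 / 603832320000 = 84611142.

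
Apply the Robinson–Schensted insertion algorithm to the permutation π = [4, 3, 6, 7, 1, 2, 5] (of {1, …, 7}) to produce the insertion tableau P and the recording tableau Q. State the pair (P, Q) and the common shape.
P = [1, 2, 5] / [3, 6, 7] / [4];  Q = [1, 3, 4] / [2, 6, 7] / [5];  common shape = (3, 3, 1)

Row-insert the values π_1, π_2, … into P one at a time, bumping the leftmost entry strictly greater than the inserted value down to the next row. The recording tableau Q records, in position (i, j), the step at which that cell was added to P.
  Insert 4 (step 1): P = [4];  Q = [1]
  Insert 3 (step 2): P = [3] / [4];  Q = [1] / [2]
  Insert 6 (step 3): P = [3, 6] / [4];  Q = [1, 3] / [2]
  Insert 7 (step 4): P = [3, 6, 7] / [4];  Q = [1, 3, 4] / [2]
  Insert 1 (step 5): P = [1, 6, 7] / [3] / [4];  Q = [1, 3, 4] / [2] / [5]
  Insert 2 (step 6): P = [1, 2, 7] / [3, 6] / [4];  Q = [1, 3, 4] / [2, 6] / [5]
  Insert 5 (step 7): P = [1, 2, 5] / [3, 6, 7] / [4];  Q = [1, 3, 4] / [2, 6, 7] / [5]
Final shape: (3, 3, 1).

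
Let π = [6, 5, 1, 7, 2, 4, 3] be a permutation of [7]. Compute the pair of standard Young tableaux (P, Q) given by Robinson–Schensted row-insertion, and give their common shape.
P = [1, 2, 3] / [4, 7] / [5] / [6];  Q = [1, 4, 6] / [2, 5] / [3] / [7];  common shape = (3, 2, 1, 1)

Row-insert the values π_1, π_2, … into P one at a time, bumping the leftmost entry strictly greater than the inserted value down to the next row. The recording tableau Q records, in position (i, j), the step at which that cell was added to P.
  Insert 6 (step 1): P = [6];  Q = [1]
  Insert 5 (step 2): P = [5] / [6];  Q = [1] / [2]
  Insert 1 (step 3): P = [1] / [5] / [6];  Q = [1] / [2] / [3]
  Insert 7 (step 4): P = [1, 7] / [5] / [6];  Q = [1, 4] / [2] / [3]
  Insert 2 (step 5): P = [1, 2] / [5, 7] / [6];  Q = [1, 4] / [2, 5] / [3]
  Insert 4 (step 6): P = [1, 2, 4] / [5, 7] / [6];  Q = [1, 4, 6] / [2, 5] / [3]
  Insert 3 (step 7): P = [1, 2, 3] / [4, 7] / [5] / [6];  Q = [1, 4, 6] / [2, 5] / [3] / [7]
Final shape: (3, 2, 1, 1).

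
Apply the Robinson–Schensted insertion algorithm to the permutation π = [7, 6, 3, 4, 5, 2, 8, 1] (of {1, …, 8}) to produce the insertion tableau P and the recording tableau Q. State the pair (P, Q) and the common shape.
P = [1, 4, 5, 8] / [2] / [3] / [6] / [7];  Q = [1, 4, 5, 7] / [2] / [3] / [6] / [8];  common shape = (4, 1, 1, 1, 1)

Row-insert the values π_1, π_2, … into P one at a time, bumping the leftmost entry strictly greater than the inserted value down to the next row. The recording tableau Q records, in position (i, j), the step at which that cell was added to P.
  Insert 7 (step 1): P = [7];  Q = [1]
  Insert 6 (step 2): P = [6] / [7];  Q = [1] / [2]
  Insert 3 (step 3): P = [3] / [6] / [7];  Q = [1] / [2] / [3]
  Insert 4 (step 4): P = [3, 4] / [6] / [7];  Q = [1, 4] / [2] / [3]
  Insert 5 (step 5): P = [3, 4, 5] / [6] / [7];  Q = [1, 4, 5] / [2] / [3]
  Insert 2 (step 6): P = [2, 4, 5] / [3] / [6] / [7];  Q = [1, 4, 5] / [2] / [3] / [6]
  Insert 8 (step 7): P = [2, 4, 5, 8] / [3] / [6] / [7];  Q = [1, 4, 5, 7] / [2] / [3] / [6]
  Insert 1 (step 8): P = [1, 4, 5, 8] / [2] / [3] / [6] / [7];  Q = [1, 4, 5, 7] / [2] / [3] / [6] / [8]
Final shape: (4, 1, 1, 1, 1).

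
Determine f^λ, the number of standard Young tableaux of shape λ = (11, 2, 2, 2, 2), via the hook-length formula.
# SYT of shape (11, 2, 2, 2, 2) = 554268

Hook-length formula: f^λ = n! / Π hook(c), product over all cells c of the Young diagram. For λ = (11, 2, 2, 2, 2), n = 19 boxes. Hook lengths by row (left-to-right, top-to-bottom): [15, 14, 9, 8, 7, 6, 5, 4, 3, 2, 1]; [5, 4]; [4, 3]; [3, 2]; [2, 1]. Product of hooks = 219469824000. So f^λ = 19! / 219469824000 = 121645100408832000 / 219469824000 = 554268.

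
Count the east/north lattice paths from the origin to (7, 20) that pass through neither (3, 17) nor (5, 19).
Number of paths = 741138

Inclusion–exclusion. Total paths: C(27, 7) = 888030. Through P₁: C(20, 3)·C(7, 4) = 39900. Through P₂: C(24, 5)·C(3, 2) = 127512. Since P₁ is strictly southwest of P₂, a monotone path through both must visit P₁ then P₂; paths through both = C(20, 3)·C(4, 2)·C(3, 2) = 20520. Avoid both = 888030 − 39900 − 127512 + 20520 = 741138.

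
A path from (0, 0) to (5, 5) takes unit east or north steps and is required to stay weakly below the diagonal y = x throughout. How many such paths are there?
Number of paths = 42

By the reflection principle (André's argument), the number of monotone paths to (5, 5) with n ≤ m that never go above y = x is C(10, 5) − C(10, 6) = 252 − 210 = 42.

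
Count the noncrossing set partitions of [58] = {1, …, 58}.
C_58 = 104088460289122304033498318812080

These noncrossing partitions are counted by the Catalan number C_n = (1/(n + 1)) · C(2n, n). For n = 58: C_58 = (1/59) · C(116, 58) = 6141219157058215937976400809912720/59 = 104088460289122304033498318812080.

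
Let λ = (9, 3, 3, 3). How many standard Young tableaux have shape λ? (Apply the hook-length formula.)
# SYT of shape (9, 3, 3, 3) = 779688

Hook-length formula: f^λ = n! / Π hook(c), product over all cells c of the Young diagram. For λ = (9, 3, 3, 3), n = 18 boxes. Hook lengths by row (left-to-right, top-to-bottom): [12, 11, 10, 6, 5, 4, 3, 2, 1]; [5, 4, 3]; [4, 3, 2]; [3, 2, 1]. Product of hooks = 8211456000. So f^λ = 18! / 8211456000 = 6402373705728000 / 8211456000 = 779688.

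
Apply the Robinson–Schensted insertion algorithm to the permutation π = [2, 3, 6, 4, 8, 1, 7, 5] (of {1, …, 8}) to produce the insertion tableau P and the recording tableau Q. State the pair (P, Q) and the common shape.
P = [1, 3, 4, 5] / [2, 7] / [6, 8];  Q = [1, 2, 3, 5] / [4, 7] / [6, 8];  common shape = (4, 2, 2)

Row-insert the values π_1, π_2, … into P one at a time, bumping the leftmost entry strictly greater than the inserted value down to the next row. The recording tableau Q records, in position (i, j), the step at which that cell was added to P.
  Insert 2 (step 1): P = [2];  Q = [1]
  Insert 3 (step 2): P = [2, 3];  Q = [1, 2]
  Insert 6 (step 3): P = [2, 3, 6];  Q = [1, 2, 3]
  Insert 4 (step 4): P = [2, 3, 4] / [6];  Q = [1, 2, 3] / [4]
  Insert 8 (step 5): P = [2, 3, 4, 8] / [6];  Q = [1, 2, 3, 5] / [4]
  Insert 1 (step 6): P = [1, 3, 4, 8] / [2] / [6];  Q = [1, 2, 3, 5] / [4] / [6]
  Insert 7 (step 7): P = [1, 3, 4, 7] / [2, 8] / [6];  Q = [1, 2, 3, 5] / [4, 7] / [6]
  Insert 5 (step 8): P = [1, 3, 4, 5] / [2, 7] / [6, 8];  Q = [1, 2, 3, 5] / [4, 7] / [6, 8]
Final shape: (4, 2, 2).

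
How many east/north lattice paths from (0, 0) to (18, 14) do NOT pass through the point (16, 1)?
Number of paths = 471433815

Total paths from (0, 0) to (18, 14): C(32, 18) = 471435600. Paths through (16, 1): (paths (0, 0) → (16, 1)) × (paths (16, 1) → (18, 14)) = C(17, 16) · C(15, 2) = 17 · 105 = 1785. Avoidance count = 471435600 − 1785 = 471433815.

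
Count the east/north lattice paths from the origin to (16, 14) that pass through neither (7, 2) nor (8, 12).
Number of paths = 129190365

Inclusion–exclusion. Total paths: C(30, 16) = 145422675. Through P₁: C(9, 7)·C(21, 9) = 10581480. Through P₂: C(20, 8)·C(10, 8) = 5668650. Since P₁ is strictly southwest of P₂, a monotone path through both must visit P₁ then P₂; paths through both = C(9, 7)·C(11, 1)·C(10, 8) = 17820. Avoid both = 145422675 − 10581480 − 5668650 + 17820 = 129190365.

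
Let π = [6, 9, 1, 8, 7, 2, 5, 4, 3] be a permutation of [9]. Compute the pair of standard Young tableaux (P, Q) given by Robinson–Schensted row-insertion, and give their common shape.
P = [1, 2, 3] / [4, 7] / [5] / [6] / [8] / [9];  Q = [1, 2, 7] / [3, 4] / [5] / [6] / [8] / [9];  common shape = (3, 2, 1, 1, 1, 1)

Row-insert the values π_1, π_2, … into P one at a time, bumping the leftmost entry strictly greater than the inserted value down to the next row. The recording tableau Q records, in position (i, j), the step at which that cell was added to P.
  Insert 6 (step 1): P = [6];  Q = [1]
  Insert 9 (step 2): P = [6, 9];  Q = [1, 2]
  Insert 1 (step 3): P = [1, 9] / [6];  Q = [1, 2] / [3]
  Insert 8 (step 4): P = [1, 8] / [6, 9];  Q = [1, 2] / [3, 4]
  Insert 7 (step 5): P = [1, 7] / [6, 8] / [9];  Q = [1, 2] / [3, 4] / [5]
  Insert 2 (step 6): P = [1, 2] / [6, 7] / [8] / [9];  Q = [1, 2] / [3, 4] / [5] / [6]
  Insert 5 (step 7): P = [1, 2, 5] / [6, 7] / [8] / [9];  Q = [1, 2, 7] / [3, 4] / [5] / [6]
  Insert 4 (step 8): P = [1, 2, 4] / [5, 7] / [6] / [8] / [9];  Q = [1, 2, 7] / [3, 4] / [5] / [6] / [8]
  Insert 3 (step 9): P = [1, 2, 3] / [4, 7] / [5] / [6] / [8] / [9];  Q = [1, 2, 7] / [3, 4] / [5] / [6] / [8] / [9]
Final shape: (3, 2, 1, 1, 1, 1).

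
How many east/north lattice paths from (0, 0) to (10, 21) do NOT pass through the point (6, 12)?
Number of paths = 31078905

Total paths from (0, 0) to (10, 21): C(31, 10) = 44352165. Paths through (6, 12): (paths (0, 0) → (6, 12)) × (paths (6, 12) → (10, 21)) = C(18, 6) · C(13, 4) = 18564 · 715 = 13273260. Avoidance count = 44352165 − 13273260 = 31078905.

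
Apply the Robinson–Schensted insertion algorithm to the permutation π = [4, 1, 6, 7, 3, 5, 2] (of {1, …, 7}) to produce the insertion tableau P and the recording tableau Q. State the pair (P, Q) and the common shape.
P = [1, 2, 5] / [3, 6, 7] / [4];  Q = [1, 3, 4] / [2, 5, 6] / [7];  common shape = (3, 3, 1)

Row-insert the values π_1, π_2, … into P one at a time, bumping the leftmost entry strictly greater than the inserted value down to the next row. The recording tableau Q records, in position (i, j), the step at which that cell was added to P.
  Insert 4 (step 1): P = [4];  Q = [1]
  Insert 1 (step 2): P = [1] / [4];  Q = [1] / [2]
  Insert 6 (step 3): P = [1, 6] / [4];  Q = [1, 3] / [2]
  Insert 7 (step 4): P = [1, 6, 7] / [4];  Q = [1, 3, 4] / [2]
  Insert 3 (step 5): P = [1, 3, 7] / [4, 6];  Q = [1, 3, 4] / [2, 5]
  Insert 5 (step 6): P = [1, 3, 5] / [4, 6, 7];  Q = [1, 3, 4] / [2, 5, 6]
  Insert 2 (step 7): P = [1, 2, 5] / [3, 6, 7] / [4];  Q = [1, 3, 4] / [2, 5, 6] / [7]
Final shape: (3, 3, 1).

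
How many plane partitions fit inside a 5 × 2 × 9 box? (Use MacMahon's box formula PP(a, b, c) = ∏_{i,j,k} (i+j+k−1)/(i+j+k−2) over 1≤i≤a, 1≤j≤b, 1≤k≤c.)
PP(5, 2, 9) = 1002001

Evaluate the triple product over i = 1..5, j = 1..2, k = 1..9. The factors are (2/1) · (3/2) · (4/3) · (5/4) · (6/5) · (7/6) · (8/7) · (9/8) · … (90 factors total). The numerators and denominators telescope so the product is an integer; carrying out the multiplication exactly gives PP(5, 2, 9) = 1002001.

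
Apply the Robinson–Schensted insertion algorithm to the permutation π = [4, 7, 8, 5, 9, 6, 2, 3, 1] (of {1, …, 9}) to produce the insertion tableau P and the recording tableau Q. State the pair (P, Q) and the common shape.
P = [1, 3, 6, 9] / [2, 5] / [4, 8] / [7];  Q = [1, 2, 3, 5] / [4, 6] / [7, 8] / [9];  common shape = (4, 2, 2, 1)

Row-insert the values π_1, π_2, … into P one at a time, bumping the leftmost entry strictly greater than the inserted value down to the next row. The recording tableau Q records, in position (i, j), the step at which that cell was added to P.
  Insert 4 (step 1): P = [4];  Q = [1]
  Insert 7 (step 2): P = [4, 7];  Q = [1, 2]
  Insert 8 (step 3): P = [4, 7, 8];  Q = [1, 2, 3]
  Insert 5 (step 4): P = [4, 5, 8] / [7];  Q = [1, 2, 3] / [4]
  Insert 9 (step 5): P = [4, 5, 8, 9] / [7];  Q = [1, 2, 3, 5] / [4]
  Insert 6 (step 6): P = [4, 5, 6, 9] / [7, 8];  Q = [1, 2, 3, 5] / [4, 6]
  Insert 2 (step 7): P = [2, 5, 6, 9] / [4, 8] / [7];  Q = [1, 2, 3, 5] / [4, 6] / [7]
  Insert 3 (step 8): P = [2, 3, 6, 9] / [4, 5] / [7, 8];  Q = [1, 2, 3, 5] / [4, 6] / [7, 8]
  Insert 1 (step 9): P = [1, 3, 6, 9] / [2, 5] / [4, 8] / [7];  Q = [1, 2, 3, 5] / [4, 6] / [7, 8] / [9]
Final shape: (4, 2, 2, 1).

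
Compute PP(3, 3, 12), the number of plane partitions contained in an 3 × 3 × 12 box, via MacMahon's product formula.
PP(3, 3, 12) = 4331600

Evaluate the triple product over i = 1..3, j = 1..3, k = 1..12. The factors are (2/1) · (3/2) · (4/3) · (5/4) · (6/5) · (7/6) · (8/7) · (9/8) · … (108 factors total). The numerators and denominators telescope so the product is an integer; carrying out the multiplication exactly gives PP(3, 3, 12) = 4331600.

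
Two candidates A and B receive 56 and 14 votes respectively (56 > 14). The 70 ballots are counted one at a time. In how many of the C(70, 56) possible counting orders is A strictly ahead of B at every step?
Strict-lead orderings = 115952254145496

Total orderings of the 70 votes with 56 for A: C(70, 56) = 193253756909160. By the Bertrand ballot formula (Cycle Lemma / reflection principle), the number of orderings in which A is strictly ahead of B throughout is (p − q)/(p + q) · C(p + q, p) = (56 − 14)/(56 + 14) · 193253756909160 = 115952254145496.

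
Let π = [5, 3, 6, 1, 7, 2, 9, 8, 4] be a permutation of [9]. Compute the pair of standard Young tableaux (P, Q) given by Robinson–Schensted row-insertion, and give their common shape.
P = [1, 2, 4, 8] / [3, 6, 7] / [5, 9];  Q = [1, 3, 5, 7] / [2, 6, 8] / [4, 9];  common shape = (4, 3, 2)

Row-insert the values π_1, π_2, … into P one at a time, bumping the leftmost entry strictly greater than the inserted value down to the next row. The recording tableau Q records, in position (i, j), the step at which that cell was added to P.
  Insert 5 (step 1): P = [5];  Q = [1]
  Insert 3 (step 2): P = [3] / [5];  Q = [1] / [2]
  Insert 6 (step 3): P = [3, 6] / [5];  Q = [1, 3] / [2]
  Insert 1 (step 4): P = [1, 6] / [3] / [5];  Q = [1, 3] / [2] / [4]
  Insert 7 (step 5): P = [1, 6, 7] / [3] / [5];  Q = [1, 3, 5] / [2] / [4]
  Insert 2 (step 6): P = [1, 2, 7] / [3, 6] / [5];  Q = [1, 3, 5] / [2, 6] / [4]
  Insert 9 (step 7): P = [1, 2, 7, 9] / [3, 6] / [5];  Q = [1, 3, 5, 7] / [2, 6] / [4]
  Insert 8 (step 8): P = [1, 2, 7, 8] / [3, 6, 9] / [5];  Q = [1, 3, 5, 7] / [2, 6, 8] / [4]
  Insert 4 (step 9): P = [1, 2, 4, 8] / [3, 6, 7] / [5, 9];  Q = [1, 3, 5, 7] / [2, 6, 8] / [4, 9]
Final shape: (4, 3, 2).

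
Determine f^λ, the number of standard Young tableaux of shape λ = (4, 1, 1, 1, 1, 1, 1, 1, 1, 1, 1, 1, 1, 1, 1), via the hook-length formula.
# SYT of shape (4, 1, 1, 1, 1, 1, 1, 1, 1, 1, 1, 1, 1, 1, 1) = 680

Hook-length formula: f^λ = n! / Π hook(c), product over all cells c of the Young diagram. For λ = (4, 1, 1, 1, 1, 1, 1, 1, 1, 1, 1, 1, 1, 1, 1), n = 18 boxes. Hook lengths by row (left-to-right, top-to-bottom): [18, 3, 2, 1]; [14]; [13]; [12]; [11]; [10]; [9]; [8]; [7]; [6]; [5]; [4]; [3]; [2]; [1]. Product of hooks = 9415255449600. So f^λ = 18! / 9415255449600 = 6402373705728000 / 9415255449600 = 680.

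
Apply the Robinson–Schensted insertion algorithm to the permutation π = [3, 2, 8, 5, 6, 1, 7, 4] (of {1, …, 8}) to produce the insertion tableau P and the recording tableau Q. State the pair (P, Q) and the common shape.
P = [1, 4, 6, 7] / [2, 5] / [3, 8];  Q = [1, 3, 5, 7] / [2, 4] / [6, 8];  common shape = (4, 2, 2)

Row-insert the values π_1, π_2, … into P one at a time, bumping the leftmost entry strictly greater than the inserted value down to the next row. The recording tableau Q records, in position (i, j), the step at which that cell was added to P.
  Insert 3 (step 1): P = [3];  Q = [1]
  Insert 2 (step 2): P = [2] / [3];  Q = [1] / [2]
  Insert 8 (step 3): P = [2, 8] / [3];  Q = [1, 3] / [2]
  Insert 5 (step 4): P = [2, 5] / [3, 8];  Q = [1, 3] / [2, 4]
  Insert 6 (step 5): P = [2, 5, 6] / [3, 8];  Q = [1, 3, 5] / [2, 4]
  Insert 1 (step 6): P = [1, 5, 6] / [2, 8] / [3];  Q = [1, 3, 5] / [2, 4] / [6]
  Insert 7 (step 7): P = [1, 5, 6, 7] / [2, 8] / [3];  Q = [1, 3, 5, 7] / [2, 4] / [6]
  Insert 4 (step 8): P = [1, 4, 6, 7] / [2, 5] / [3, 8];  Q = [1, 3, 5, 7] / [2, 4] / [6, 8]
Final shape: (4, 2, 2).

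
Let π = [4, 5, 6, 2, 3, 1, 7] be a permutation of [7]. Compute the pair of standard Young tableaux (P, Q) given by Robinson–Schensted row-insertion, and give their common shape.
P = [1, 3, 6, 7] / [2, 5] / [4];  Q = [1, 2, 3, 7] / [4, 5] / [6];  common shape = (4, 2, 1)

Row-insert the values π_1, π_2, … into P one at a time, bumping the leftmost entry strictly greater than the inserted value down to the next row. The recording tableau Q records, in position (i, j), the step at which that cell was added to P.
  Insert 4 (step 1): P = [4];  Q = [1]
  Insert 5 (step 2): P = [4, 5];  Q = [1, 2]
  Insert 6 (step 3): P = [4, 5, 6];  Q = [1, 2, 3]
  Insert 2 (step 4): P = [2, 5, 6] / [4];  Q = [1, 2, 3] / [4]
  Insert 3 (step 5): P = [2, 3, 6] / [4, 5];  Q = [1, 2, 3] / [4, 5]
  Insert 1 (step 6): P = [1, 3, 6] / [2, 5] / [4];  Q = [1, 2, 3] / [4, 5] / [6]
  Insert 7 (step 7): P = [1, 3, 6, 7] / [2, 5] / [4];  Q = [1, 2, 3, 7] / [4, 5] / [6]
Final shape: (4, 2, 1).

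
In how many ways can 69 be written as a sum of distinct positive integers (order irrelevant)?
q(69) = 27130

A partition into distinct parts is a strictly decreasing sequence summing to n. The recurrence d(n, m) = d(n, m−1) + d(n−m, m−1) (use part m at most once) with q(n) = d(n, n) gives q(69) = 27130. (Euler's theorem: # distinct-part partitions = # odd-part partitions.)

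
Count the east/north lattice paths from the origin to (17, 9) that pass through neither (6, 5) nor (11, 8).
Number of paths = 2145950

Inclusion–exclusion. Total paths: C(26, 17) = 3124550. Through P₁: C(11, 6)·C(15, 11) = 630630. Through P₂: C(19, 11)·C(7, 6) = 529074. Since P₁ is strictly southwest of P₂, a monotone path through both must visit P₁ then P₂; paths through both = C(11, 6)·C(8, 5)·C(7, 6) = 181104. Avoid both = 3124550 − 630630 − 529074 + 181104 = 2145950.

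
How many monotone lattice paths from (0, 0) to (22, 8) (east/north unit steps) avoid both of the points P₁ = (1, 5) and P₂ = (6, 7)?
Number of paths = 5813751

Inclusion–exclusion. Total paths: C(30, 22) = 5852925. Through P₁: C(6, 1)·C(24, 21) = 12144. Through P₂: C(13, 6)·C(17, 16) = 29172. Since P₁ is strictly southwest of P₂, a monotone path through both must visit P₁ then P₂; paths through both = C(6, 1)·C(7, 5)·C(17, 16) = 2142. Avoid both = 5852925 − 12144 − 29172 + 2142 = 5813751.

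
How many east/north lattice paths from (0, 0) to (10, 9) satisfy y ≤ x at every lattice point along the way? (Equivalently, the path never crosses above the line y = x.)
Number of paths = 16796

By the reflection principle (André's argument), the number of monotone paths to (10, 9) with n ≤ m that never go above y = x is C(19, 10) − C(19, 11) = 92378 − 75582 = 16796.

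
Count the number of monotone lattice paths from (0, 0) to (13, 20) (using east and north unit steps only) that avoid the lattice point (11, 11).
Number of paths = 534367680

Total paths from (0, 0) to (13, 20): C(33, 13) = 573166440. Paths through (11, 11): (paths (0, 0) → (11, 11)) × (paths (11, 11) → (13, 20)) = C(22, 11) · C(11, 2) = 705432 · 55 = 38798760. Avoidance count = 573166440 − 38798760 = 534367680.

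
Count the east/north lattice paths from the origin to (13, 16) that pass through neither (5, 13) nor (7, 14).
Number of paths = 63914067

Inclusion–exclusion. Total paths: C(29, 13) = 67863915. Through P₁: C(18, 5)·C(11, 8) = 1413720. Through P₂: C(21, 7)·C(8, 6) = 3255840. Since P₁ is strictly southwest of P₂, a monotone path through both must visit P₁ then P₂; paths through both = C(18, 5)·C(3, 2)·C(8, 6) = 719712. Avoid both = 67863915 − 1413720 − 3255840 + 719712 = 63914067.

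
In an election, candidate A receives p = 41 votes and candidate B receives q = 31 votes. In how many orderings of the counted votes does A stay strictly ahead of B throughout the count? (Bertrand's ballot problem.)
Strict-lead orderings = 30918092400693855280

Total orderings of the 72 votes with 41 for A: C(72, 41) = 222610265284995758016. By the Bertrand ballot formula (Cycle Lemma / reflection principle), the number of orderings in which A is strictly ahead of B throughout is (p − q)/(p + q) · C(p + q, p) = (41 − 31)/(41 + 31) · 222610265284995758016 = 30918092400693855280.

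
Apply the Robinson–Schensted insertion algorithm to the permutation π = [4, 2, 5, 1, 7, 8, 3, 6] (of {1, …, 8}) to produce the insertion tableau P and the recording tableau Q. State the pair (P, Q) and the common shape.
P = [1, 3, 6, 8] / [2, 5, 7] / [4];  Q = [1, 3, 5, 6] / [2, 7, 8] / [4];  common shape = (4, 3, 1)

Row-insert the values π_1, π_2, … into P one at a time, bumping the leftmost entry strictly greater than the inserted value down to the next row. The recording tableau Q records, in position (i, j), the step at which that cell was added to P.
  Insert 4 (step 1): P = [4];  Q = [1]
  Insert 2 (step 2): P = [2] / [4];  Q = [1] / [2]
  Insert 5 (step 3): P = [2, 5] / [4];  Q = [1, 3] / [2]
  Insert 1 (step 4): P = [1, 5] / [2] / [4];  Q = [1, 3] / [2] / [4]
  Insert 7 (step 5): P = [1, 5, 7] / [2] / [4];  Q = [1, 3, 5] / [2] / [4]
  Insert 8 (step 6): P = [1, 5, 7, 8] / [2] / [4];  Q = [1, 3, 5, 6] / [2] / [4]
  Insert 3 (step 7): P = [1, 3, 7, 8] / [2, 5] / [4];  Q = [1, 3, 5, 6] / [2, 7] / [4]
  Insert 6 (step 8): P = [1, 3, 6, 8] / [2, 5, 7] / [4];  Q = [1, 3, 5, 6] / [2, 7, 8] / [4]
Final shape: (4, 3, 1).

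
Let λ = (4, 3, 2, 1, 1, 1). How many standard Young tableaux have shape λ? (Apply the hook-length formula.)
# SYT of shape (4, 3, 2, 1, 1, 1) = 5632

Hook-length formula: f^λ = n! / Π hook(c), product over all cells c of the Young diagram. For λ = (4, 3, 2, 1, 1, 1), n = 12 boxes. Hook lengths by row (left-to-right, top-to-bottom): [9, 5, 3, 1]; [7, 3, 1]; [5, 1]; [3]; [2]; [1]. Product of hooks = 85050. So f^λ = 12! / 85050 = 479001600 / 85050 = 5632.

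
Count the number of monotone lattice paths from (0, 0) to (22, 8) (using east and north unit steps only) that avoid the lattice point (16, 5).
Number of paths = 4143609

Total paths from (0, 0) to (22, 8): C(30, 22) = 5852925. Paths through (16, 5): (paths (0, 0) → (16, 5)) × (paths (16, 5) → (22, 8)) = C(21, 16) · C(9, 6) = 20349 · 84 = 1709316. Avoidance count = 5852925 − 1709316 = 4143609.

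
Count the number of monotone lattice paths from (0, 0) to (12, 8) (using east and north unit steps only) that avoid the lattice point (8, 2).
Number of paths = 116520

Total paths from (0, 0) to (12, 8): C(20, 12) = 125970. Paths through (8, 2): (paths (0, 0) → (8, 2)) × (paths (8, 2) → (12, 8)) = C(10, 8) · C(10, 4) = 45 · 210 = 9450. Avoidance count = 125970 − 9450 = 116520.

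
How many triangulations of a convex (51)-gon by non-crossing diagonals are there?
C_49 = 509552245179617138054608572

These polygon triangulations are counted by the Catalan number C_n = (1/(n + 1)) · C(2n, n). For n = 49: C_49 = (1/50) · C(98, 49) = 25477612258980856902730428600/50 = 509552245179617138054608572.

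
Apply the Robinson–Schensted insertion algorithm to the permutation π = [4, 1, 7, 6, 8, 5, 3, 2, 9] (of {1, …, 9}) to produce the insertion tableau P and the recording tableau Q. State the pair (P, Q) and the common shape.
P = [1, 2, 8, 9] / [3, 5] / [4] / [6] / [7];  Q = [1, 3, 5, 9] / [2, 4] / [6] / [7] / [8];  common shape = (4, 2, 1, 1, 1)

Row-insert the values π_1, π_2, … into P one at a time, bumping the leftmost entry strictly greater than the inserted value down to the next row. The recording tableau Q records, in position (i, j), the step at which that cell was added to P.
  Insert 4 (step 1): P = [4];  Q = [1]
  Insert 1 (step 2): P = [1] / [4];  Q = [1] / [2]
  Insert 7 (step 3): P = [1, 7] / [4];  Q = [1, 3] / [2]
  Insert 6 (step 4): P = [1, 6] / [4, 7];  Q = [1, 3] / [2, 4]
  Insert 8 (step 5): P = [1, 6, 8] / [4, 7];  Q = [1, 3, 5] / [2, 4]
  Insert 5 (step 6): P = [1, 5, 8] / [4, 6] / [7];  Q = [1, 3, 5] / [2, 4] / [6]
  Insert 3 (step 7): P = [1, 3, 8] / [4, 5] / [6] / [7];  Q = [1, 3, 5] / [2, 4] / [6] / [7]
  Insert 2 (step 8): P = [1, 2, 8] / [3, 5] / [4] / [6] / [7];  Q = [1, 3, 5] / [2, 4] / [6] / [7] / [8]
  Insert 9 (step 9): P = [1, 2, 8, 9] / [3, 5] / [4] / [6] / [7];  Q = [1, 3, 5, 9] / [2, 4] / [6] / [7] / [8]
Final shape: (4, 2, 1, 1, 1).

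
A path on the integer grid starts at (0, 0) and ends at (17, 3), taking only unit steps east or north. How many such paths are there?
Number of paths = 1140

A monotone lattice path from (0, 0) to (17, 3) consists of 17 east steps and 3 north steps in some order, so it is determined by which 17 of the 20 steps are east. The count is C(20, 17) = 1140.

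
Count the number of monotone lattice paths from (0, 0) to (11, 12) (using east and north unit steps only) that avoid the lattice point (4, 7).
Number of paths = 1090718

Total paths from (0, 0) to (11, 12): C(23, 11) = 1352078. Paths through (4, 7): (paths (0, 0) → (4, 7)) × (paths (4, 7) → (11, 12)) = C(11, 4) · C(12, 7) = 330 · 792 = 261360. Avoidance count = 1352078 − 261360 = 1090718.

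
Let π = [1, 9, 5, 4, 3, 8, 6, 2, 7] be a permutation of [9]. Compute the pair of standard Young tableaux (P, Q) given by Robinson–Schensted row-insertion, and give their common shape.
P = [1, 2, 6, 7] / [3, 8] / [4] / [5] / [9];  Q = [1, 2, 6, 9] / [3, 7] / [4] / [5] / [8];  common shape = (4, 2, 1, 1, 1)

Row-insert the values π_1, π_2, … into P one at a time, bumping the leftmost entry strictly greater than the inserted value down to the next row. The recording tableau Q records, in position (i, j), the step at which that cell was added to P.
  Insert 1 (step 1): P = [1];  Q = [1]
  Insert 9 (step 2): P = [1, 9];  Q = [1, 2]
  Insert 5 (step 3): P = [1, 5] / [9];  Q = [1, 2] / [3]
  Insert 4 (step 4): P = [1, 4] / [5] / [9];  Q = [1, 2] / [3] / [4]
  Insert 3 (step 5): P = [1, 3] / [4] / [5] / [9];  Q = [1, 2] / [3] / [4] / [5]
  Insert 8 (step 6): P = [1, 3, 8] / [4] / [5] / [9];  Q = [1, 2, 6] / [3] / [4] / [5]
  Insert 6 (step 7): P = [1, 3, 6] / [4, 8] / [5] / [9];  Q = [1, 2, 6] / [3, 7] / [4] / [5]
  Insert 2 (step 8): P = [1, 2, 6] / [3, 8] / [4] / [5] / [9];  Q = [1, 2, 6] / [3, 7] / [4] / [5] / [8]
  Insert 7 (step 9): P = [1, 2, 6, 7] / [3, 8] / [4] / [5] / [9];  Q = [1, 2, 6, 9] / [3, 7] / [4] / [5] / [8]
Final shape: (4, 2, 1, 1, 1).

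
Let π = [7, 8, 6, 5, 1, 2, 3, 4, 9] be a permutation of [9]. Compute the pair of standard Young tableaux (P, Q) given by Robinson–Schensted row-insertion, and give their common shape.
P = [1, 2, 3, 4, 9] / [5, 8] / [6] / [7];  Q = [1, 2, 7, 8, 9] / [3, 6] / [4] / [5];  common shape = (5, 2, 1, 1)

Row-insert the values π_1, π_2, … into P one at a time, bumping the leftmost entry strictly greater than the inserted value down to the next row. The recording tableau Q records, in position (i, j), the step at which that cell was added to P.
  Insert 7 (step 1): P = [7];  Q = [1]
  Insert 8 (step 2): P = [7, 8];  Q = [1, 2]
  Insert 6 (step 3): P = [6, 8] / [7];  Q = [1, 2] / [3]
  Insert 5 (step 4): P = [5, 8] / [6] / [7];  Q = [1, 2] / [3] / [4]
  Insert 1 (step 5): P = [1, 8] / [5] / [6] / [7];  Q = [1, 2] / [3] / [4] / [5]
  Insert 2 (step 6): P = [1, 2] / [5, 8] / [6] / [7];  Q = [1, 2] / [3, 6] / [4] / [5]
  Insert 3 (step 7): P = [1, 2, 3] / [5, 8] / [6] / [7];  Q = [1, 2, 7] / [3, 6] / [4] / [5]
  Insert 4 (step 8): P = [1, 2, 3, 4] / [5, 8] / [6] / [7];  Q = [1, 2, 7, 8] / [3, 6] / [4] / [5]
  Insert 9 (step 9): P = [1, 2, 3, 4, 9] / [5, 8] / [6] / [7];  Q = [1, 2, 7, 8, 9] / [3, 6] / [4] / [5]
Final shape: (5, 2, 1, 1).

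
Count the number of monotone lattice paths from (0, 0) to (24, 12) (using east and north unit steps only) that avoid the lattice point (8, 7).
Number of paths = 1120731885

Total paths from (0, 0) to (24, 12): C(36, 24) = 1251677700. Paths through (8, 7): (paths (0, 0) → (8, 7)) × (paths (8, 7) → (24, 12)) = C(15, 8) · C(21, 16) = 6435 · 20349 = 130945815. Avoidance count = 1251677700 − 130945815 = 1120731885.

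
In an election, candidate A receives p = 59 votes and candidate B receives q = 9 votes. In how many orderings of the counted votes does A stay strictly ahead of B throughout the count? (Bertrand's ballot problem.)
Strict-lead orderings = 36235342000

Total orderings of the 68 votes with 59 for A: C(68, 59) = 49280065120. By the Bertrand ballot formula (Cycle Lemma / reflection principle), the number of orderings in which A is strictly ahead of B throughout is (p − q)/(p + q) · C(p + q, p) = (59 − 9)/(59 + 9) · 49280065120 = 36235342000.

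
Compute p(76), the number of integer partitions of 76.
p(76) = 9289091

Compute p(n) via the recurrence p(n, m) = p(n, m−1) + p(n−m, m), where p(n, m) counts partitions of n with all parts ≤ m and p(n) = p(n, n). The base cases are p(0, m) = 1 and p(n, 0) = 0 for n > 0. Filling the table yields p(76) = 9289091. (Euler's pentagonal recurrence is an alternative.)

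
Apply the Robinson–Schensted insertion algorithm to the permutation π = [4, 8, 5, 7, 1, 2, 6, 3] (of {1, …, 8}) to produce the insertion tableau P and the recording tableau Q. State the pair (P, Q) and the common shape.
P = [1, 2, 3] / [4, 5, 6] / [7] / [8];  Q = [1, 2, 4] / [3, 6, 7] / [5] / [8];  common shape = (3, 3, 1, 1)

Row-insert the values π_1, π_2, … into P one at a time, bumping the leftmost entry strictly greater than the inserted value down to the next row. The recording tableau Q records, in position (i, j), the step at which that cell was added to P.
  Insert 4 (step 1): P = [4];  Q = [1]
  Insert 8 (step 2): P = [4, 8];  Q = [1, 2]
  Insert 5 (step 3): P = [4, 5] / [8];  Q = [1, 2] / [3]
  Insert 7 (step 4): P = [4, 5, 7] / [8];  Q = [1, 2, 4] / [3]
  Insert 1 (step 5): P = [1, 5, 7] / [4] / [8];  Q = [1, 2, 4] / [3] / [5]
  Insert 2 (step 6): P = [1, 2, 7] / [4, 5] / [8];  Q = [1, 2, 4] / [3, 6] / [5]
  Insert 6 (step 7): P = [1, 2, 6] / [4, 5, 7] / [8];  Q = [1, 2, 4] / [3, 6, 7] / [5]
  Insert 3 (step 8): P = [1, 2, 3] / [4, 5, 6] / [7] / [8];  Q = [1, 2, 4] / [3, 6, 7] / [5] / [8]
Final shape: (3, 3, 1, 1).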